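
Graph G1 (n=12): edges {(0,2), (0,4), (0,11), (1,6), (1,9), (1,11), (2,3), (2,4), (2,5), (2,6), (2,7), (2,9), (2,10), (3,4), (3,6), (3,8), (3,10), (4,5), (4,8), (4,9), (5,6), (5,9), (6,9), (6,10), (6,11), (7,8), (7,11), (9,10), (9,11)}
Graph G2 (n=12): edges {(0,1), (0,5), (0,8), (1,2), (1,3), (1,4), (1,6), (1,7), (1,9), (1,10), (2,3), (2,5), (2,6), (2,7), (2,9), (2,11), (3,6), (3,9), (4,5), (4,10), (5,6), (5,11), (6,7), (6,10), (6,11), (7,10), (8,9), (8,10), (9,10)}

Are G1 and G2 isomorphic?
Yes, isomorphic

The graphs are isomorphic.
One valid mapping φ: V(G1) → V(G2): 0→4, 1→11, 2→1, 3→9, 4→10, 5→7, 6→2, 7→0, 8→8, 9→6, 10→3, 11→5

Verify φ preserves adjacency — for each edge of G1, its image is an edge of G2:
  (0,2) → (φ(0),φ(2)) = (1,4) ∈ E(G2) ✓
  (0,4) → (φ(0),φ(4)) = (4,10) ∈ E(G2) ✓
  (0,11) → (φ(0),φ(11)) = (4,5) ∈ E(G2) ✓
  (1,6) → (φ(1),φ(6)) = (2,11) ∈ E(G2) ✓
  (1,9) → (φ(1),φ(9)) = (6,11) ∈ E(G2) ✓
  (1,11) → (φ(1),φ(11)) = (5,11) ∈ E(G2) ✓
  (2,3) → (φ(2),φ(3)) = (1,9) ∈ E(G2) ✓
  (2,4) → (φ(2),φ(4)) = (1,10) ∈ E(G2) ✓
  (2,5) → (φ(2),φ(5)) = (1,7) ∈ E(G2) ✓
  (2,6) → (φ(2),φ(6)) = (1,2) ∈ E(G2) ✓
  (2,7) → (φ(2),φ(7)) = (0,1) ∈ E(G2) ✓
  (2,9) → (φ(2),φ(9)) = (1,6) ∈ E(G2) ✓
  (2,10) → (φ(2),φ(10)) = (1,3) ∈ E(G2) ✓
  (3,4) → (φ(3),φ(4)) = (9,10) ∈ E(G2) ✓
  (3,6) → (φ(3),φ(6)) = (2,9) ∈ E(G2) ✓
  (3,8) → (φ(3),φ(8)) = (8,9) ∈ E(G2) ✓
  (3,10) → (φ(3),φ(10)) = (3,9) ∈ E(G2) ✓
  (4,5) → (φ(4),φ(5)) = (7,10) ∈ E(G2) ✓
  (4,8) → (φ(4),φ(8)) = (8,10) ∈ E(G2) ✓
  (4,9) → (φ(4),φ(9)) = (6,10) ∈ E(G2) ✓
  (5,6) → (φ(5),φ(6)) = (2,7) ∈ E(G2) ✓
  (5,9) → (φ(5),φ(9)) = (6,7) ∈ E(G2) ✓
  (6,9) → (φ(6),φ(9)) = (2,6) ∈ E(G2) ✓
  (6,10) → (φ(6),φ(10)) = (2,3) ∈ E(G2) ✓
  (6,11) → (φ(6),φ(11)) = (2,5) ∈ E(G2) ✓
  (7,8) → (φ(7),φ(8)) = (0,8) ∈ E(G2) ✓
  (7,11) → (φ(7),φ(11)) = (0,5) ∈ E(G2) ✓
  (9,10) → (φ(9),φ(10)) = (3,6) ∈ E(G2) ✓
  (9,11) → (φ(9),φ(11)) = (5,6) ∈ E(G2) ✓
All 29 edges of G1 map to edges of G2, and |E(G1)| = |E(G2)| = 29, so φ is a bijection on edges as well as vertices. Hence G1 ≅ G2.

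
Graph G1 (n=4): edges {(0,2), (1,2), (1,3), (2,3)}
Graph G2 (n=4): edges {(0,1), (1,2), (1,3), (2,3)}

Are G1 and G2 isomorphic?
Yes, isomorphic

The graphs are isomorphic.
One valid mapping φ: V(G1) → V(G2): 0→0, 1→3, 2→1, 3→2

Verify φ preserves adjacency — for each edge of G1, its image is an edge of G2:
  (0,2) → (φ(0),φ(2)) = (0,1) ∈ E(G2) ✓
  (1,2) → (φ(1),φ(2)) = (1,3) ∈ E(G2) ✓
  (1,3) → (φ(1),φ(3)) = (2,3) ∈ E(G2) ✓
  (2,3) → (φ(2),φ(3)) = (1,2) ∈ E(G2) ✓
All 4 edges of G1 map to edges of G2, and |E(G1)| = |E(G2)| = 4, so φ is a bijection on edges as well as vertices. Hence G1 ≅ G2.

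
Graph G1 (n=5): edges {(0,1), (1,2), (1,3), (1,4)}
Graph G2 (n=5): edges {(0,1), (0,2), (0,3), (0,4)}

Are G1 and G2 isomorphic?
Yes, isomorphic

The graphs are isomorphic.
One valid mapping φ: V(G1) → V(G2): 0→1, 1→0, 2→3, 3→2, 4→4

Verify φ preserves adjacency — for each edge of G1, its image is an edge of G2:
  (0,1) → (φ(0),φ(1)) = (0,1) ∈ E(G2) ✓
  (1,2) → (φ(1),φ(2)) = (0,3) ∈ E(G2) ✓
  (1,3) → (φ(1),φ(3)) = (0,2) ∈ E(G2) ✓
  (1,4) → (φ(1),φ(4)) = (0,4) ∈ E(G2) ✓
All 4 edges of G1 map to edges of G2, and |E(G1)| = |E(G2)| = 4, so φ is a bijection on edges as well as vertices. Hence G1 ≅ G2.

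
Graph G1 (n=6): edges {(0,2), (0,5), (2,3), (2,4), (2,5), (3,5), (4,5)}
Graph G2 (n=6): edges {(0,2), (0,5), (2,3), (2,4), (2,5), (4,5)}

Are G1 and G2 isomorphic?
No, not isomorphic

The graphs are NOT isomorphic.

Counting edges: G1 has 7 edge(s); G2 has 6 edge(s).
Edge count is an isomorphism invariant (a bijection on vertices induces a bijection on edges), so differing edge counts rule out isomorphism.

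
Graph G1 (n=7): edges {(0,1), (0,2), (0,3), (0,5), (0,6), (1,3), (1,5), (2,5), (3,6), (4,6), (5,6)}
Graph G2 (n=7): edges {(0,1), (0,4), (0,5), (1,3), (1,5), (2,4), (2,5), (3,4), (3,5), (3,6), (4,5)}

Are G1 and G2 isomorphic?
Yes, isomorphic

The graphs are isomorphic.
One valid mapping φ: V(G1) → V(G2): 0→5, 1→0, 2→2, 3→1, 4→6, 5→4, 6→3

Verify φ preserves adjacency — for each edge of G1, its image is an edge of G2:
  (0,1) → (φ(0),φ(1)) = (0,5) ∈ E(G2) ✓
  (0,2) → (φ(0),φ(2)) = (2,5) ∈ E(G2) ✓
  (0,3) → (φ(0),φ(3)) = (1,5) ∈ E(G2) ✓
  (0,5) → (φ(0),φ(5)) = (4,5) ∈ E(G2) ✓
  (0,6) → (φ(0),φ(6)) = (3,5) ∈ E(G2) ✓
  (1,3) → (φ(1),φ(3)) = (0,1) ∈ E(G2) ✓
  (1,5) → (φ(1),φ(5)) = (0,4) ∈ E(G2) ✓
  (2,5) → (φ(2),φ(5)) = (2,4) ∈ E(G2) ✓
  (3,6) → (φ(3),φ(6)) = (1,3) ∈ E(G2) ✓
  (4,6) → (φ(4),φ(6)) = (3,6) ∈ E(G2) ✓
  (5,6) → (φ(5),φ(6)) = (3,4) ∈ E(G2) ✓
All 11 edges of G1 map to edges of G2, and |E(G1)| = |E(G2)| = 11, so φ is a bijection on edges as well as vertices. Hence G1 ≅ G2.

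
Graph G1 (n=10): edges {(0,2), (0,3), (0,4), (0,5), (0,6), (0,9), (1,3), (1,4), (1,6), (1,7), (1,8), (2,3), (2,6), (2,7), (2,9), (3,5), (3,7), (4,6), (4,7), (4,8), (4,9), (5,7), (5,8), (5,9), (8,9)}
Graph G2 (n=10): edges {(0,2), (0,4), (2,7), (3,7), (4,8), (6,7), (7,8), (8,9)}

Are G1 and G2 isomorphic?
No, not isomorphic

The graphs are NOT isomorphic.

Degrees in G1: deg(0)=6, deg(1)=5, deg(2)=5, deg(3)=5, deg(4)=6, deg(5)=5, deg(6)=4, deg(7)=5, deg(8)=4, deg(9)=5.
Sorted degree sequence of G1: [6, 6, 5, 5, 5, 5, 5, 5, 4, 4].
Degrees in G2: deg(0)=2, deg(1)=0, deg(2)=2, deg(3)=1, deg(4)=2, deg(5)=0, deg(6)=1, deg(7)=4, deg(8)=3, deg(9)=1.
Sorted degree sequence of G2: [4, 3, 2, 2, 2, 1, 1, 1, 0, 0].
The (sorted) degree sequence is an isomorphism invariant, so since G1 and G2 have different degree sequences they cannot be isomorphic.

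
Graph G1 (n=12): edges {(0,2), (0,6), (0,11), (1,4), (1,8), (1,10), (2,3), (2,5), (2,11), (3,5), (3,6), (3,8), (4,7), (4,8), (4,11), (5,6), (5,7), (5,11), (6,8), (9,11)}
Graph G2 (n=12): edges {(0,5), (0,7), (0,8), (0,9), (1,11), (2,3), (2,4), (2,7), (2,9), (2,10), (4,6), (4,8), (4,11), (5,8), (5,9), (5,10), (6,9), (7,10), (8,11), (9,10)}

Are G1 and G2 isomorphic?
Yes, isomorphic

The graphs are isomorphic.
One valid mapping φ: V(G1) → V(G2): 0→7, 1→11, 2→10, 3→5, 4→4, 5→9, 6→0, 7→6, 8→8, 9→3, 10→1, 11→2

Verify φ preserves adjacency — for each edge of G1, its image is an edge of G2:
  (0,2) → (φ(0),φ(2)) = (7,10) ∈ E(G2) ✓
  (0,6) → (φ(0),φ(6)) = (0,7) ∈ E(G2) ✓
  (0,11) → (φ(0),φ(11)) = (2,7) ∈ E(G2) ✓
  (1,4) → (φ(1),φ(4)) = (4,11) ∈ E(G2) ✓
  (1,8) → (φ(1),φ(8)) = (8,11) ∈ E(G2) ✓
  (1,10) → (φ(1),φ(10)) = (1,11) ∈ E(G2) ✓
  (2,3) → (φ(2),φ(3)) = (5,10) ∈ E(G2) ✓
  (2,5) → (φ(2),φ(5)) = (9,10) ∈ E(G2) ✓
  (2,11) → (φ(2),φ(11)) = (2,10) ∈ E(G2) ✓
  (3,5) → (φ(3),φ(5)) = (5,9) ∈ E(G2) ✓
  (3,6) → (φ(3),φ(6)) = (0,5) ∈ E(G2) ✓
  (3,8) → (φ(3),φ(8)) = (5,8) ∈ E(G2) ✓
  (4,7) → (φ(4),φ(7)) = (4,6) ∈ E(G2) ✓
  (4,8) → (φ(4),φ(8)) = (4,8) ∈ E(G2) ✓
  (4,11) → (φ(4),φ(11)) = (2,4) ∈ E(G2) ✓
  (5,6) → (φ(5),φ(6)) = (0,9) ∈ E(G2) ✓
  (5,7) → (φ(5),φ(7)) = (6,9) ∈ E(G2) ✓
  (5,11) → (φ(5),φ(11)) = (2,9) ∈ E(G2) ✓
  (6,8) → (φ(6),φ(8)) = (0,8) ∈ E(G2) ✓
  (9,11) → (φ(9),φ(11)) = (2,3) ∈ E(G2) ✓
All 20 edges of G1 map to edges of G2, and |E(G1)| = |E(G2)| = 20, so φ is a bijection on edges as well as vertices. Hence G1 ≅ G2.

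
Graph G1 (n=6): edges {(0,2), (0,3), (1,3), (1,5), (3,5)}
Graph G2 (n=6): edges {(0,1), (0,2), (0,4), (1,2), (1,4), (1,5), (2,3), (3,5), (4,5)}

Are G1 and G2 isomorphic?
No, not isomorphic

The graphs are NOT isomorphic.

Connected components of G1: 2 component(s) with vertex sets [[4], [0, 1, 2, 3, 5]], sizes [1, 5].
Connected components of G2: 1 component(s) with vertex sets [[0, 1, 2, 3, 4, 5]], sizes [6].
The number of connected components (and the multiset of component sizes) is an isomorphism invariant — an isomorphism maps each component of G1 bijectively onto a component of G2. Since G1 has 2 component(s) and G2 has 1, they cannot be isomorphic.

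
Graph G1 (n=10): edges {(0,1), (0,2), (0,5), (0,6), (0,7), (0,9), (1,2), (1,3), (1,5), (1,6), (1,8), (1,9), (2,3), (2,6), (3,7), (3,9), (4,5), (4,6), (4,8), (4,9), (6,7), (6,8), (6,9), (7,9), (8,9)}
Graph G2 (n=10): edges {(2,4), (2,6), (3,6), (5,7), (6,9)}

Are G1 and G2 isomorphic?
No, not isomorphic

The graphs are NOT isomorphic.

Connected components of G1: 1 component(s) with vertex sets [[0, 1, 2, 3, 4, 5, 6, 7, 8, 9]], sizes [10].
Connected components of G2: 5 component(s) with vertex sets [[0], [1], [8], [5, 7], [2, 3, 4, 6, 9]], sizes [1, 1, 1, 2, 5].
The number of connected components (and the multiset of component sizes) is an isomorphism invariant — an isomorphism maps each component of G1 bijectively onto a component of G2. Since G1 has 1 component(s) and G2 has 5, they cannot be isomorphic.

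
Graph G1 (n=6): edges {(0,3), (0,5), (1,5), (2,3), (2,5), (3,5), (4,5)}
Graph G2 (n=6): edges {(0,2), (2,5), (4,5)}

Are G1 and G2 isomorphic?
No, not isomorphic

The graphs are NOT isomorphic.

Connected components of G1: 1 component(s) with vertex sets [[0, 1, 2, 3, 4, 5]], sizes [6].
Connected components of G2: 3 component(s) with vertex sets [[1], [3], [0, 2, 4, 5]], sizes [1, 1, 4].
The number of connected components (and the multiset of component sizes) is an isomorphism invariant — an isomorphism maps each component of G1 bijectively onto a component of G2. Since G1 has 1 component(s) and G2 has 3, they cannot be isomorphic.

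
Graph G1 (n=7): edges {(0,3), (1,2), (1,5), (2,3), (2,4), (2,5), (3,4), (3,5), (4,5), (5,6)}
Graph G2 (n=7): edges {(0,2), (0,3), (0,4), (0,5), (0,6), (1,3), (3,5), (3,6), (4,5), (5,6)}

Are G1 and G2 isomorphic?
Yes, isomorphic

The graphs are isomorphic.
One valid mapping φ: V(G1) → V(G2): 0→1, 1→4, 2→5, 3→3, 4→6, 5→0, 6→2

Verify φ preserves adjacency — for each edge of G1, its image is an edge of G2:
  (0,3) → (φ(0),φ(3)) = (1,3) ∈ E(G2) ✓
  (1,2) → (φ(1),φ(2)) = (4,5) ∈ E(G2) ✓
  (1,5) → (φ(1),φ(5)) = (0,4) ∈ E(G2) ✓
  (2,3) → (φ(2),φ(3)) = (3,5) ∈ E(G2) ✓
  (2,4) → (φ(2),φ(4)) = (5,6) ∈ E(G2) ✓
  (2,5) → (φ(2),φ(5)) = (0,5) ∈ E(G2) ✓
  (3,4) → (φ(3),φ(4)) = (3,6) ∈ E(G2) ✓
  (3,5) → (φ(3),φ(5)) = (0,3) ∈ E(G2) ✓
  (4,5) → (φ(4),φ(5)) = (0,6) ∈ E(G2) ✓
  (5,6) → (φ(5),φ(6)) = (0,2) ∈ E(G2) ✓
All 10 edges of G1 map to edges of G2, and |E(G1)| = |E(G2)| = 10, so φ is a bijection on edges as well as vertices. Hence G1 ≅ G2.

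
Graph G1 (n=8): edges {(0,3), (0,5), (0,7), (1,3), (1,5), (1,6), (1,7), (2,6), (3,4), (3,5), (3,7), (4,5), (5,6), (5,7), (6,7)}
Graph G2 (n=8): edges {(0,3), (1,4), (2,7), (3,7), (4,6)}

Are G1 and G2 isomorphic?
No, not isomorphic

The graphs are NOT isomorphic.

Connected components of G1: 1 component(s) with vertex sets [[0, 1, 2, 3, 4, 5, 6, 7]], sizes [8].
Connected components of G2: 3 component(s) with vertex sets [[5], [1, 4, 6], [0, 2, 3, 7]], sizes [1, 3, 4].
The number of connected components (and the multiset of component sizes) is an isomorphism invariant — an isomorphism maps each component of G1 bijectively onto a component of G2. Since G1 has 1 component(s) and G2 has 3, they cannot be isomorphic.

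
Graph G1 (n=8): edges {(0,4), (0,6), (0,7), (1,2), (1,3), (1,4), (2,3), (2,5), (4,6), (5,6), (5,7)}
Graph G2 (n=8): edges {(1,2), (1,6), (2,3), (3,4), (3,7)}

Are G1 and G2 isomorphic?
No, not isomorphic

The graphs are NOT isomorphic.

Connected components of G1: 1 component(s) with vertex sets [[0, 1, 2, 3, 4, 5, 6, 7]], sizes [8].
Connected components of G2: 3 component(s) with vertex sets [[0], [5], [1, 2, 3, 4, 6, 7]], sizes [1, 1, 6].
The number of connected components (and the multiset of component sizes) is an isomorphism invariant — an isomorphism maps each component of G1 bijectively onto a component of G2. Since G1 has 1 component(s) and G2 has 3, they cannot be isomorphic.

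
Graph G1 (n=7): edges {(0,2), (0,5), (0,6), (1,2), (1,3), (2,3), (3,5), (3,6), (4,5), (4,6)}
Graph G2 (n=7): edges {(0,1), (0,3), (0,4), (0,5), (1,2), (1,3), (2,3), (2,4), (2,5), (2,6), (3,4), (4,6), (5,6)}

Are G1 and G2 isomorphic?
No, not isomorphic

The graphs are NOT isomorphic.

Counting triangles (3-cliques): G1 has 1, G2 has 6.
Triangle count is an isomorphism invariant, so differing triangle counts rule out isomorphism.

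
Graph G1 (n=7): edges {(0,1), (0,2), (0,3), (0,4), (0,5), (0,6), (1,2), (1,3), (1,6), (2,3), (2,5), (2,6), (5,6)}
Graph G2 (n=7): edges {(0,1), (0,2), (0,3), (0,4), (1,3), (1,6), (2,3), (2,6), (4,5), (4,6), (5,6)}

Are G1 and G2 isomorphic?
No, not isomorphic

The graphs are NOT isomorphic.

Counting triangles (3-cliques): G1 has 10, G2 has 3.
Triangle count is an isomorphism invariant, so differing triangle counts rule out isomorphism.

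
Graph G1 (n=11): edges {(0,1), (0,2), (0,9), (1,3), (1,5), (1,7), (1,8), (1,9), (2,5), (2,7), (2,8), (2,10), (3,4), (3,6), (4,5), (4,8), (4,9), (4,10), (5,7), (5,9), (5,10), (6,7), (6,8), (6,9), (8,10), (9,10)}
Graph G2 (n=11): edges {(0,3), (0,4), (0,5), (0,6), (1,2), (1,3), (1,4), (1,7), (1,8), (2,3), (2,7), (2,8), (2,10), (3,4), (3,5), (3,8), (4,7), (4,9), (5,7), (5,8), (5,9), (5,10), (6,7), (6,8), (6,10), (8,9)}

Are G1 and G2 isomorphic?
Yes, isomorphic

The graphs are isomorphic.
One valid mapping φ: V(G1) → V(G2): 0→9, 1→5, 2→4, 3→10, 4→2, 5→3, 6→6, 7→0, 8→7, 9→8, 10→1

Verify φ preserves adjacency — for each edge of G1, its image is an edge of G2:
  (0,1) → (φ(0),φ(1)) = (5,9) ∈ E(G2) ✓
  (0,2) → (φ(0),φ(2)) = (4,9) ∈ E(G2) ✓
  (0,9) → (φ(0),φ(9)) = (8,9) ∈ E(G2) ✓
  (1,3) → (φ(1),φ(3)) = (5,10) ∈ E(G2) ✓
  (1,5) → (φ(1),φ(5)) = (3,5) ∈ E(G2) ✓
  (1,7) → (φ(1),φ(7)) = (0,5) ∈ E(G2) ✓
  (1,8) → (φ(1),φ(8)) = (5,7) ∈ E(G2) ✓
  (1,9) → (φ(1),φ(9)) = (5,8) ∈ E(G2) ✓
  (2,5) → (φ(2),φ(5)) = (3,4) ∈ E(G2) ✓
  (2,7) → (φ(2),φ(7)) = (0,4) ∈ E(G2) ✓
  (2,8) → (φ(2),φ(8)) = (4,7) ∈ E(G2) ✓
  (2,10) → (φ(2),φ(10)) = (1,4) ∈ E(G2) ✓
  (3,4) → (φ(3),φ(4)) = (2,10) ∈ E(G2) ✓
  (3,6) → (φ(3),φ(6)) = (6,10) ∈ E(G2) ✓
  (4,5) → (φ(4),φ(5)) = (2,3) ∈ E(G2) ✓
  (4,8) → (φ(4),φ(8)) = (2,7) ∈ E(G2) ✓
  (4,9) → (φ(4),φ(9)) = (2,8) ∈ E(G2) ✓
  (4,10) → (φ(4),φ(10)) = (1,2) ∈ E(G2) ✓
  (5,7) → (φ(5),φ(7)) = (0,3) ∈ E(G2) ✓
  (5,9) → (φ(5),φ(9)) = (3,8) ∈ E(G2) ✓
  (5,10) → (φ(5),φ(10)) = (1,3) ∈ E(G2) ✓
  (6,7) → (φ(6),φ(7)) = (0,6) ∈ E(G2) ✓
  (6,8) → (φ(6),φ(8)) = (6,7) ∈ E(G2) ✓
  (6,9) → (φ(6),φ(9)) = (6,8) ∈ E(G2) ✓
  (8,10) → (φ(8),φ(10)) = (1,7) ∈ E(G2) ✓
  (9,10) → (φ(9),φ(10)) = (1,8) ∈ E(G2) ✓
All 26 edges of G1 map to edges of G2, and |E(G1)| = |E(G2)| = 26, so φ is a bijection on edges as well as vertices. Hence G1 ≅ G2.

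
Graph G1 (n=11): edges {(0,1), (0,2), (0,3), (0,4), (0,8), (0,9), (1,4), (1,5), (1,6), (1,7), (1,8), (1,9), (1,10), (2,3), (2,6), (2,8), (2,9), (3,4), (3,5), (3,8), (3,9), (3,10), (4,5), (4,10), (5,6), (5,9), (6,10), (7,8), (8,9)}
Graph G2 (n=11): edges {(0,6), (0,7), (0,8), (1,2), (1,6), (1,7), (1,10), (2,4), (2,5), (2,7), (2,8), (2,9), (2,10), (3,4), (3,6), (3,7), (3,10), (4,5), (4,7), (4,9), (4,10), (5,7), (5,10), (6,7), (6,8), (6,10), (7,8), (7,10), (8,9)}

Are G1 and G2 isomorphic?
No, not isomorphic

The graphs are NOT isomorphic.

Counting triangles (3-cliques): G1 has 24, G2 has 28.
Triangle count is an isomorphism invariant, so differing triangle counts rule out isomorphism.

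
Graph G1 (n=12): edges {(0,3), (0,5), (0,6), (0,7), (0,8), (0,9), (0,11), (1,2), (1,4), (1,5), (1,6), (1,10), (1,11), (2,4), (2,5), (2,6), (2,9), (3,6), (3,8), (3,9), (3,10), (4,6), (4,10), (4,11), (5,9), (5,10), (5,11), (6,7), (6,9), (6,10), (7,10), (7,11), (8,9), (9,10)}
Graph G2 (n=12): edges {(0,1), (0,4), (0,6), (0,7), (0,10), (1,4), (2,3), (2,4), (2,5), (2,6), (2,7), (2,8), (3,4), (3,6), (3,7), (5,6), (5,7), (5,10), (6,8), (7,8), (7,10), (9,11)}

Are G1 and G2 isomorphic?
No, not isomorphic

The graphs are NOT isomorphic.

Counting triangles (3-cliques): G1 has 29, G2 has 10.
Triangle count is an isomorphism invariant, so differing triangle counts rule out isomorphism.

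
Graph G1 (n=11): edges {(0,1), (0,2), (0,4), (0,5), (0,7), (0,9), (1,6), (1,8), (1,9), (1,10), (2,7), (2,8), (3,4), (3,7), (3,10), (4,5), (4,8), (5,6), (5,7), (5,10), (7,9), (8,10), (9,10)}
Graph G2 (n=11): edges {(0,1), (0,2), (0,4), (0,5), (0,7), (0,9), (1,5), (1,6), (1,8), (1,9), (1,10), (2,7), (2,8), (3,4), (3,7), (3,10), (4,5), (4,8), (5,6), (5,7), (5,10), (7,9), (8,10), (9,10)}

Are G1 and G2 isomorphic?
No, not isomorphic

The graphs are NOT isomorphic.

Counting edges: G1 has 23 edge(s); G2 has 24 edge(s).
Edge count is an isomorphism invariant (a bijection on vertices induces a bijection on edges), so differing edge counts rule out isomorphism.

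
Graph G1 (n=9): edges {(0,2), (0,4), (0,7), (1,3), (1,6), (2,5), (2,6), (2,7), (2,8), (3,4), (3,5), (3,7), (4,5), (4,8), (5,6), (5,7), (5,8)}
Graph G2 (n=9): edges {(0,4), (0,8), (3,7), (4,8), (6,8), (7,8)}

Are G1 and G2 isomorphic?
No, not isomorphic

The graphs are NOT isomorphic.

Connected components of G1: 1 component(s) with vertex sets [[0, 1, 2, 3, 4, 5, 6, 7, 8]], sizes [9].
Connected components of G2: 4 component(s) with vertex sets [[1], [2], [5], [0, 3, 4, 6, 7, 8]], sizes [1, 1, 1, 6].
The number of connected components (and the multiset of component sizes) is an isomorphism invariant — an isomorphism maps each component of G1 bijectively onto a component of G2. Since G1 has 1 component(s) and G2 has 4, they cannot be isomorphic.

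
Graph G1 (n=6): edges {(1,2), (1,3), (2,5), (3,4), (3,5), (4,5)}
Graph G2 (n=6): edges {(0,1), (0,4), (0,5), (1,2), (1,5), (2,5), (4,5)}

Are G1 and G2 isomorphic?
No, not isomorphic

The graphs are NOT isomorphic.

Counting triangles (3-cliques): G1 has 1, G2 has 3.
Triangle count is an isomorphism invariant, so differing triangle counts rule out isomorphism.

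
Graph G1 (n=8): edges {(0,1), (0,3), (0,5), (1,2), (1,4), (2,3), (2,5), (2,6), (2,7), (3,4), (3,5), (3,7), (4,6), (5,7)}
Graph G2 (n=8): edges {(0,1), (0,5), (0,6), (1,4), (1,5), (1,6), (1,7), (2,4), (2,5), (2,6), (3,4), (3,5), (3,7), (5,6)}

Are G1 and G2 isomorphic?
Yes, isomorphic

The graphs are isomorphic.
One valid mapping φ: V(G1) → V(G2): 0→2, 1→4, 2→1, 3→5, 4→3, 5→6, 6→7, 7→0

Verify φ preserves adjacency — for each edge of G1, its image is an edge of G2:
  (0,1) → (φ(0),φ(1)) = (2,4) ∈ E(G2) ✓
  (0,3) → (φ(0),φ(3)) = (2,5) ∈ E(G2) ✓
  (0,5) → (φ(0),φ(5)) = (2,6) ∈ E(G2) ✓
  (1,2) → (φ(1),φ(2)) = (1,4) ∈ E(G2) ✓
  (1,4) → (φ(1),φ(4)) = (3,4) ∈ E(G2) ✓
  (2,3) → (φ(2),φ(3)) = (1,5) ∈ E(G2) ✓
  (2,5) → (φ(2),φ(5)) = (1,6) ∈ E(G2) ✓
  (2,6) → (φ(2),φ(6)) = (1,7) ∈ E(G2) ✓
  (2,7) → (φ(2),φ(7)) = (0,1) ∈ E(G2) ✓
  (3,4) → (φ(3),φ(4)) = (3,5) ∈ E(G2) ✓
  (3,5) → (φ(3),φ(5)) = (5,6) ∈ E(G2) ✓
  (3,7) → (φ(3),φ(7)) = (0,5) ∈ E(G2) ✓
  (4,6) → (φ(4),φ(6)) = (3,7) ∈ E(G2) ✓
  (5,7) → (φ(5),φ(7)) = (0,6) ∈ E(G2) ✓
All 14 edges of G1 map to edges of G2, and |E(G1)| = |E(G2)| = 14, so φ is a bijection on edges as well as vertices. Hence G1 ≅ G2.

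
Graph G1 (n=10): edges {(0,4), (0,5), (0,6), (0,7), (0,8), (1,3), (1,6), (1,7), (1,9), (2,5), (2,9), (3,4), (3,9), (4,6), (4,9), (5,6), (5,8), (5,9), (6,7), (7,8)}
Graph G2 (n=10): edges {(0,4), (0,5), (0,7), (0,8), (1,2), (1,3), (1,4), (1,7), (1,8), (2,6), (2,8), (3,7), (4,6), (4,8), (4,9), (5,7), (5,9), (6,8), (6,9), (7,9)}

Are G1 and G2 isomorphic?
Yes, isomorphic

The graphs are isomorphic.
One valid mapping φ: V(G1) → V(G2): 0→8, 1→9, 2→3, 3→5, 4→0, 5→1, 6→4, 7→6, 8→2, 9→7

Verify φ preserves adjacency — for each edge of G1, its image is an edge of G2:
  (0,4) → (φ(0),φ(4)) = (0,8) ∈ E(G2) ✓
  (0,5) → (φ(0),φ(5)) = (1,8) ∈ E(G2) ✓
  (0,6) → (φ(0),φ(6)) = (4,8) ∈ E(G2) ✓
  (0,7) → (φ(0),φ(7)) = (6,8) ∈ E(G2) ✓
  (0,8) → (φ(0),φ(8)) = (2,8) ∈ E(G2) ✓
  (1,3) → (φ(1),φ(3)) = (5,9) ∈ E(G2) ✓
  (1,6) → (φ(1),φ(6)) = (4,9) ∈ E(G2) ✓
  (1,7) → (φ(1),φ(7)) = (6,9) ∈ E(G2) ✓
  (1,9) → (φ(1),φ(9)) = (7,9) ∈ E(G2) ✓
  (2,5) → (φ(2),φ(5)) = (1,3) ∈ E(G2) ✓
  (2,9) → (φ(2),φ(9)) = (3,7) ∈ E(G2) ✓
  (3,4) → (φ(3),φ(4)) = (0,5) ∈ E(G2) ✓
  (3,9) → (φ(3),φ(9)) = (5,7) ∈ E(G2) ✓
  (4,6) → (φ(4),φ(6)) = (0,4) ∈ E(G2) ✓
  (4,9) → (φ(4),φ(9)) = (0,7) ∈ E(G2) ✓
  (5,6) → (φ(5),φ(6)) = (1,4) ∈ E(G2) ✓
  (5,8) → (φ(5),φ(8)) = (1,2) ∈ E(G2) ✓
  (5,9) → (φ(5),φ(9)) = (1,7) ∈ E(G2) ✓
  (6,7) → (φ(6),φ(7)) = (4,6) ∈ E(G2) ✓
  (7,8) → (φ(7),φ(8)) = (2,6) ∈ E(G2) ✓
All 20 edges of G1 map to edges of G2, and |E(G1)| = |E(G2)| = 20, so φ is a bijection on edges as well as vertices. Hence G1 ≅ G2.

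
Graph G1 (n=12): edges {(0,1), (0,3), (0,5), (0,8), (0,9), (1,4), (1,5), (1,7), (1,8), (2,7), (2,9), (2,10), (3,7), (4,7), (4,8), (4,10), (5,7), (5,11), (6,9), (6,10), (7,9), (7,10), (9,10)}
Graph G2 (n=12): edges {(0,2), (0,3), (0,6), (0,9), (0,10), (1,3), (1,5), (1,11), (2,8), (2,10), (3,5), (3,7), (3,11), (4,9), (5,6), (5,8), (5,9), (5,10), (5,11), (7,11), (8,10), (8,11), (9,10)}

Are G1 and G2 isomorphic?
Yes, isomorphic

The graphs are isomorphic.
One valid mapping φ: V(G1) → V(G2): 0→0, 1→10, 2→1, 3→6, 4→8, 5→9, 6→7, 7→5, 8→2, 9→3, 10→11, 11→4

Verify φ preserves adjacency — for each edge of G1, its image is an edge of G2:
  (0,1) → (φ(0),φ(1)) = (0,10) ∈ E(G2) ✓
  (0,3) → (φ(0),φ(3)) = (0,6) ∈ E(G2) ✓
  (0,5) → (φ(0),φ(5)) = (0,9) ∈ E(G2) ✓
  (0,8) → (φ(0),φ(8)) = (0,2) ∈ E(G2) ✓
  (0,9) → (φ(0),φ(9)) = (0,3) ∈ E(G2) ✓
  (1,4) → (φ(1),φ(4)) = (8,10) ∈ E(G2) ✓
  (1,5) → (φ(1),φ(5)) = (9,10) ∈ E(G2) ✓
  (1,7) → (φ(1),φ(7)) = (5,10) ∈ E(G2) ✓
  (1,8) → (φ(1),φ(8)) = (2,10) ∈ E(G2) ✓
  (2,7) → (φ(2),φ(7)) = (1,5) ∈ E(G2) ✓
  (2,9) → (φ(2),φ(9)) = (1,3) ∈ E(G2) ✓
  (2,10) → (φ(2),φ(10)) = (1,11) ∈ E(G2) ✓
  (3,7) → (φ(3),φ(7)) = (5,6) ∈ E(G2) ✓
  (4,7) → (φ(4),φ(7)) = (5,8) ∈ E(G2) ✓
  (4,8) → (φ(4),φ(8)) = (2,8) ∈ E(G2) ✓
  (4,10) → (φ(4),φ(10)) = (8,11) ∈ E(G2) ✓
  (5,7) → (φ(5),φ(7)) = (5,9) ∈ E(G2) ✓
  (5,11) → (φ(5),φ(11)) = (4,9) ∈ E(G2) ✓
  (6,9) → (φ(6),φ(9)) = (3,7) ∈ E(G2) ✓
  (6,10) → (φ(6),φ(10)) = (7,11) ∈ E(G2) ✓
  (7,9) → (φ(7),φ(9)) = (3,5) ∈ E(G2) ✓
  (7,10) → (φ(7),φ(10)) = (5,11) ∈ E(G2) ✓
  (9,10) → (φ(9),φ(10)) = (3,11) ∈ E(G2) ✓
All 23 edges of G1 map to edges of G2, and |E(G1)| = |E(G2)| = 23, so φ is a bijection on edges as well as vertices. Hence G1 ≅ G2.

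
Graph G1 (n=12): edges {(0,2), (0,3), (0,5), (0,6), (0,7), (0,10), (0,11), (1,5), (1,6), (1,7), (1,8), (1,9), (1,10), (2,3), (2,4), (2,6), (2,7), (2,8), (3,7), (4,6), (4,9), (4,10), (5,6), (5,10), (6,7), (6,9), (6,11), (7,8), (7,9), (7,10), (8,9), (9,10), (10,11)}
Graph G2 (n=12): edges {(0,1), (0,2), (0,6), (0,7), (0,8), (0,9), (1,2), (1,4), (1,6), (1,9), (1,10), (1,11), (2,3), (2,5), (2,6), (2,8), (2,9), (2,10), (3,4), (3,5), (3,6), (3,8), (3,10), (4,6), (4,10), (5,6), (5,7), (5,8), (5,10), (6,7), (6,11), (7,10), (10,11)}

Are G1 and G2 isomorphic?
Yes, isomorphic

The graphs are isomorphic.
One valid mapping φ: V(G1) → V(G2): 0→1, 1→3, 2→0, 3→9, 4→7, 5→4, 6→6, 7→2, 8→8, 9→5, 10→10, 11→11

Verify φ preserves adjacency — for each edge of G1, its image is an edge of G2:
  (0,2) → (φ(0),φ(2)) = (0,1) ∈ E(G2) ✓
  (0,3) → (φ(0),φ(3)) = (1,9) ∈ E(G2) ✓
  (0,5) → (φ(0),φ(5)) = (1,4) ∈ E(G2) ✓
  (0,6) → (φ(0),φ(6)) = (1,6) ∈ E(G2) ✓
  (0,7) → (φ(0),φ(7)) = (1,2) ∈ E(G2) ✓
  (0,10) → (φ(0),φ(10)) = (1,10) ∈ E(G2) ✓
  (0,11) → (φ(0),φ(11)) = (1,11) ∈ E(G2) ✓
  (1,5) → (φ(1),φ(5)) = (3,4) ∈ E(G2) ✓
  (1,6) → (φ(1),φ(6)) = (3,6) ∈ E(G2) ✓
  (1,7) → (φ(1),φ(7)) = (2,3) ∈ E(G2) ✓
  (1,8) → (φ(1),φ(8)) = (3,8) ∈ E(G2) ✓
  (1,9) → (φ(1),φ(9)) = (3,5) ∈ E(G2) ✓
  (1,10) → (φ(1),φ(10)) = (3,10) ∈ E(G2) ✓
  (2,3) → (φ(2),φ(3)) = (0,9) ∈ E(G2) ✓
  (2,4) → (φ(2),φ(4)) = (0,7) ∈ E(G2) ✓
  (2,6) → (φ(2),φ(6)) = (0,6) ∈ E(G2) ✓
  (2,7) → (φ(2),φ(7)) = (0,2) ∈ E(G2) ✓
  (2,8) → (φ(2),φ(8)) = (0,8) ∈ E(G2) ✓
  (3,7) → (φ(3),φ(7)) = (2,9) ∈ E(G2) ✓
  (4,6) → (φ(4),φ(6)) = (6,7) ∈ E(G2) ✓
  (4,9) → (φ(4),φ(9)) = (5,7) ∈ E(G2) ✓
  (4,10) → (φ(4),φ(10)) = (7,10) ∈ E(G2) ✓
  (5,6) → (φ(5),φ(6)) = (4,6) ∈ E(G2) ✓
  (5,10) → (φ(5),φ(10)) = (4,10) ∈ E(G2) ✓
  (6,7) → (φ(6),φ(7)) = (2,6) ∈ E(G2) ✓
  (6,9) → (φ(6),φ(9)) = (5,6) ∈ E(G2) ✓
  (6,11) → (φ(6),φ(11)) = (6,11) ∈ E(G2) ✓
  (7,8) → (φ(7),φ(8)) = (2,8) ∈ E(G2) ✓
  (7,9) → (φ(7),φ(9)) = (2,5) ∈ E(G2) ✓
  (7,10) → (φ(7),φ(10)) = (2,10) ∈ E(G2) ✓
  (8,9) → (φ(8),φ(9)) = (5,8) ∈ E(G2) ✓
  (9,10) → (φ(9),φ(10)) = (5,10) ∈ E(G2) ✓
  (10,11) → (φ(10),φ(11)) = (10,11) ∈ E(G2) ✓
All 33 edges of G1 map to edges of G2, and |E(G1)| = |E(G2)| = 33, so φ is a bijection on edges as well as vertices. Hence G1 ≅ G2.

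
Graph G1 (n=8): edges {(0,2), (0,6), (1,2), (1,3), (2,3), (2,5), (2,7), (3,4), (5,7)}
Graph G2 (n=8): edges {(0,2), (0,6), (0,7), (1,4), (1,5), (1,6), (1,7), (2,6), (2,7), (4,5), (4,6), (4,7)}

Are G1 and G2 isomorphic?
No, not isomorphic

The graphs are NOT isomorphic.

Degrees in G1: deg(0)=2, deg(1)=2, deg(2)=5, deg(3)=3, deg(4)=1, deg(5)=2, deg(6)=1, deg(7)=2.
Sorted degree sequence of G1: [5, 3, 2, 2, 2, 2, 1, 1].
Degrees in G2: deg(0)=3, deg(1)=4, deg(2)=3, deg(3)=0, deg(4)=4, deg(5)=2, deg(6)=4, deg(7)=4.
Sorted degree sequence of G2: [4, 4, 4, 4, 3, 3, 2, 0].
The (sorted) degree sequence is an isomorphism invariant, so since G1 and G2 have different degree sequences they cannot be isomorphic.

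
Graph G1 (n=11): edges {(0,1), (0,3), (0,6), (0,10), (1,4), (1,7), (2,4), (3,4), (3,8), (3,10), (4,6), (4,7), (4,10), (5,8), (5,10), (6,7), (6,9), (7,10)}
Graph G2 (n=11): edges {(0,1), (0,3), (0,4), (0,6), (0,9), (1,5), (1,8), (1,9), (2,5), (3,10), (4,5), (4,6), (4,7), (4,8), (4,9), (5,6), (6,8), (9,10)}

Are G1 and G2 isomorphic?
Yes, isomorphic

The graphs are isomorphic.
One valid mapping φ: V(G1) → V(G2): 0→1, 1→8, 2→7, 3→9, 4→4, 5→3, 6→5, 7→6, 8→10, 9→2, 10→0

Verify φ preserves adjacency — for each edge of G1, its image is an edge of G2:
  (0,1) → (φ(0),φ(1)) = (1,8) ∈ E(G2) ✓
  (0,3) → (φ(0),φ(3)) = (1,9) ∈ E(G2) ✓
  (0,6) → (φ(0),φ(6)) = (1,5) ∈ E(G2) ✓
  (0,10) → (φ(0),φ(10)) = (0,1) ∈ E(G2) ✓
  (1,4) → (φ(1),φ(4)) = (4,8) ∈ E(G2) ✓
  (1,7) → (φ(1),φ(7)) = (6,8) ∈ E(G2) ✓
  (2,4) → (φ(2),φ(4)) = (4,7) ∈ E(G2) ✓
  (3,4) → (φ(3),φ(4)) = (4,9) ∈ E(G2) ✓
  (3,8) → (φ(3),φ(8)) = (9,10) ∈ E(G2) ✓
  (3,10) → (φ(3),φ(10)) = (0,9) ∈ E(G2) ✓
  (4,6) → (φ(4),φ(6)) = (4,5) ∈ E(G2) ✓
  (4,7) → (φ(4),φ(7)) = (4,6) ∈ E(G2) ✓
  (4,10) → (φ(4),φ(10)) = (0,4) ∈ E(G2) ✓
  (5,8) → (φ(5),φ(8)) = (3,10) ∈ E(G2) ✓
  (5,10) → (φ(5),φ(10)) = (0,3) ∈ E(G2) ✓
  (6,7) → (φ(6),φ(7)) = (5,6) ∈ E(G2) ✓
  (6,9) → (φ(6),φ(9)) = (2,5) ∈ E(G2) ✓
  (7,10) → (φ(7),φ(10)) = (0,6) ∈ E(G2) ✓
All 18 edges of G1 map to edges of G2, and |E(G1)| = |E(G2)| = 18, so φ is a bijection on edges as well as vertices. Hence G1 ≅ G2.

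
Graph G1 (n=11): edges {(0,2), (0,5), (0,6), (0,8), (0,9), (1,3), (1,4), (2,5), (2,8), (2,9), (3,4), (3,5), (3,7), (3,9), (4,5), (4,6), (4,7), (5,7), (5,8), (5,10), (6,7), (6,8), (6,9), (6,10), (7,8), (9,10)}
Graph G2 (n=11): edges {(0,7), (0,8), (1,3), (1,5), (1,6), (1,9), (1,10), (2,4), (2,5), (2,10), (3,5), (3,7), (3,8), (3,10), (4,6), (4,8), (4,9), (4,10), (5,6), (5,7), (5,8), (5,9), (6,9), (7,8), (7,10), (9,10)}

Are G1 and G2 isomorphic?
Yes, isomorphic

The graphs are isomorphic.
One valid mapping φ: V(G1) → V(G2): 0→9, 1→0, 2→6, 3→8, 4→7, 5→5, 6→10, 7→3, 8→1, 9→4, 10→2

Verify φ preserves adjacency — for each edge of G1, its image is an edge of G2:
  (0,2) → (φ(0),φ(2)) = (6,9) ∈ E(G2) ✓
  (0,5) → (φ(0),φ(5)) = (5,9) ∈ E(G2) ✓
  (0,6) → (φ(0),φ(6)) = (9,10) ∈ E(G2) ✓
  (0,8) → (φ(0),φ(8)) = (1,9) ∈ E(G2) ✓
  (0,9) → (φ(0),φ(9)) = (4,9) ∈ E(G2) ✓
  (1,3) → (φ(1),φ(3)) = (0,8) ∈ E(G2) ✓
  (1,4) → (φ(1),φ(4)) = (0,7) ∈ E(G2) ✓
  (2,5) → (φ(2),φ(5)) = (5,6) ∈ E(G2) ✓
  (2,8) → (φ(2),φ(8)) = (1,6) ∈ E(G2) ✓
  (2,9) → (φ(2),φ(9)) = (4,6) ∈ E(G2) ✓
  (3,4) → (φ(3),φ(4)) = (7,8) ∈ E(G2) ✓
  (3,5) → (φ(3),φ(5)) = (5,8) ∈ E(G2) ✓
  (3,7) → (φ(3),φ(7)) = (3,8) ∈ E(G2) ✓
  (3,9) → (φ(3),φ(9)) = (4,8) ∈ E(G2) ✓
  (4,5) → (φ(4),φ(5)) = (5,7) ∈ E(G2) ✓
  (4,6) → (φ(4),φ(6)) = (7,10) ∈ E(G2) ✓
  (4,7) → (φ(4),φ(7)) = (3,7) ∈ E(G2) ✓
  (5,7) → (φ(5),φ(7)) = (3,5) ∈ E(G2) ✓
  (5,8) → (φ(5),φ(8)) = (1,5) ∈ E(G2) ✓
  (5,10) → (φ(5),φ(10)) = (2,5) ∈ E(G2) ✓
  (6,7) → (φ(6),φ(7)) = (3,10) ∈ E(G2) ✓
  (6,8) → (φ(6),φ(8)) = (1,10) ∈ E(G2) ✓
  (6,9) → (φ(6),φ(9)) = (4,10) ∈ E(G2) ✓
  (6,10) → (φ(6),φ(10)) = (2,10) ∈ E(G2) ✓
  (7,8) → (φ(7),φ(8)) = (1,3) ∈ E(G2) ✓
  (9,10) → (φ(9),φ(10)) = (2,4) ∈ E(G2) ✓
All 26 edges of G1 map to edges of G2, and |E(G1)| = |E(G2)| = 26, so φ is a bijection on edges as well as vertices. Hence G1 ≅ G2.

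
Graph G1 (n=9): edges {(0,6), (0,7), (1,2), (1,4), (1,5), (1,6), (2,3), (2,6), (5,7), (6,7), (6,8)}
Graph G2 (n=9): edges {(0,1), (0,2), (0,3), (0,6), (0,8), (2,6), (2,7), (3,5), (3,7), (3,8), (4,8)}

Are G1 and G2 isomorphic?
Yes, isomorphic

The graphs are isomorphic.
One valid mapping φ: V(G1) → V(G2): 0→6, 1→3, 2→8, 3→4, 4→5, 5→7, 6→0, 7→2, 8→1

Verify φ preserves adjacency — for each edge of G1, its image is an edge of G2:
  (0,6) → (φ(0),φ(6)) = (0,6) ∈ E(G2) ✓
  (0,7) → (φ(0),φ(7)) = (2,6) ∈ E(G2) ✓
  (1,2) → (φ(1),φ(2)) = (3,8) ∈ E(G2) ✓
  (1,4) → (φ(1),φ(4)) = (3,5) ∈ E(G2) ✓
  (1,5) → (φ(1),φ(5)) = (3,7) ∈ E(G2) ✓
  (1,6) → (φ(1),φ(6)) = (0,3) ∈ E(G2) ✓
  (2,3) → (φ(2),φ(3)) = (4,8) ∈ E(G2) ✓
  (2,6) → (φ(2),φ(6)) = (0,8) ∈ E(G2) ✓
  (5,7) → (φ(5),φ(7)) = (2,7) ∈ E(G2) ✓
  (6,7) → (φ(6),φ(7)) = (0,2) ∈ E(G2) ✓
  (6,8) → (φ(6),φ(8)) = (0,1) ∈ E(G2) ✓
All 11 edges of G1 map to edges of G2, and |E(G1)| = |E(G2)| = 11, so φ is a bijection on edges as well as vertices. Hence G1 ≅ G2.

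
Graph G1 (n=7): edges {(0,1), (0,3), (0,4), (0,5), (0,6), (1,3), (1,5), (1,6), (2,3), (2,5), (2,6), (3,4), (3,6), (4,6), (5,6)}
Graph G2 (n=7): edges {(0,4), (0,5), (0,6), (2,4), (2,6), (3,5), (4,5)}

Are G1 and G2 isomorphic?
No, not isomorphic

The graphs are NOT isomorphic.

Connected components of G1: 1 component(s) with vertex sets [[0, 1, 2, 3, 4, 5, 6]], sizes [7].
Connected components of G2: 2 component(s) with vertex sets [[1], [0, 2, 3, 4, 5, 6]], sizes [1, 6].
The number of connected components (and the multiset of component sizes) is an isomorphism invariant — an isomorphism maps each component of G1 bijectively onto a component of G2. Since G1 has 1 component(s) and G2 has 2, they cannot be isomorphic.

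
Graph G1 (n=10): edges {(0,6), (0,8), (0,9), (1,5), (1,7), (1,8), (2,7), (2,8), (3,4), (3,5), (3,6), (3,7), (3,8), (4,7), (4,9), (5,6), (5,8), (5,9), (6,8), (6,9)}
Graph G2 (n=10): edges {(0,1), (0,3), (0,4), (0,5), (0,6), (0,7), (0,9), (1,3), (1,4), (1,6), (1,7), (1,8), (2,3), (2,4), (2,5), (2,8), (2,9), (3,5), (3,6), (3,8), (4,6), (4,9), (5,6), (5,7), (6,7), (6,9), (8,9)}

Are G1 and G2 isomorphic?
No, not isomorphic

The graphs are NOT isomorphic.

Counting triangles (3-cliques): G1 has 9, G2 has 23.
Triangle count is an isomorphism invariant, so differing triangle counts rule out isomorphism.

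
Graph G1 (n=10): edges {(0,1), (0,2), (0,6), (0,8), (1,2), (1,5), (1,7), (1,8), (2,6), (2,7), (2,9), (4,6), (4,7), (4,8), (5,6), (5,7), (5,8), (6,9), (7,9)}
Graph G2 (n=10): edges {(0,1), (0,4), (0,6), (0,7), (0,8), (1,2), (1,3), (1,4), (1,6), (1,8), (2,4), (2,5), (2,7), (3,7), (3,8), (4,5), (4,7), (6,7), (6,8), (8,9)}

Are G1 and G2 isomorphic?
No, not isomorphic

The graphs are NOT isomorphic.

Degrees in G1: deg(0)=4, deg(1)=5, deg(2)=5, deg(3)=0, deg(4)=3, deg(5)=4, deg(6)=5, deg(7)=5, deg(8)=4, deg(9)=3.
Sorted degree sequence of G1: [5, 5, 5, 5, 4, 4, 4, 3, 3, 0].
Degrees in G2: deg(0)=5, deg(1)=6, deg(2)=4, deg(3)=3, deg(4)=5, deg(5)=2, deg(6)=4, deg(7)=5, deg(8)=5, deg(9)=1.
Sorted degree sequence of G2: [6, 5, 5, 5, 5, 4, 4, 3, 2, 1].
The (sorted) degree sequence is an isomorphism invariant, so since G1 and G2 have different degree sequences they cannot be isomorphic.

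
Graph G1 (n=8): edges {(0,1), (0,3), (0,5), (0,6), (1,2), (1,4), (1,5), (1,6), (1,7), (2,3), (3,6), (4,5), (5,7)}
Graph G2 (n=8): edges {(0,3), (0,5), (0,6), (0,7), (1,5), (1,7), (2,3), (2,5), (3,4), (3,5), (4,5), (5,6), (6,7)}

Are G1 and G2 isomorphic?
Yes, isomorphic

The graphs are isomorphic.
One valid mapping φ: V(G1) → V(G2): 0→0, 1→5, 2→1, 3→7, 4→2, 5→3, 6→6, 7→4

Verify φ preserves adjacency — for each edge of G1, its image is an edge of G2:
  (0,1) → (φ(0),φ(1)) = (0,5) ∈ E(G2) ✓
  (0,3) → (φ(0),φ(3)) = (0,7) ∈ E(G2) ✓
  (0,5) → (φ(0),φ(5)) = (0,3) ∈ E(G2) ✓
  (0,6) → (φ(0),φ(6)) = (0,6) ∈ E(G2) ✓
  (1,2) → (φ(1),φ(2)) = (1,5) ∈ E(G2) ✓
  (1,4) → (φ(1),φ(4)) = (2,5) ∈ E(G2) ✓
  (1,5) → (φ(1),φ(5)) = (3,5) ∈ E(G2) ✓
  (1,6) → (φ(1),φ(6)) = (5,6) ∈ E(G2) ✓
  (1,7) → (φ(1),φ(7)) = (4,5) ∈ E(G2) ✓
  (2,3) → (φ(2),φ(3)) = (1,7) ∈ E(G2) ✓
  (3,6) → (φ(3),φ(6)) = (6,7) ∈ E(G2) ✓
  (4,5) → (φ(4),φ(5)) = (2,3) ∈ E(G2) ✓
  (5,7) → (φ(5),φ(7)) = (3,4) ∈ E(G2) ✓
All 13 edges of G1 map to edges of G2, and |E(G1)| = |E(G2)| = 13, so φ is a bijection on edges as well as vertices. Hence G1 ≅ G2.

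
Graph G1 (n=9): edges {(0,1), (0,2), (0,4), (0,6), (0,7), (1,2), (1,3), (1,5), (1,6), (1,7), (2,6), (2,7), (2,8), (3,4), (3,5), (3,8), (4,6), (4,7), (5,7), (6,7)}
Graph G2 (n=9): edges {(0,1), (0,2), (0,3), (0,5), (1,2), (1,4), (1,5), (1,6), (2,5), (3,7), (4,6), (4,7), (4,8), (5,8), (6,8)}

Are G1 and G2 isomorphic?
No, not isomorphic

The graphs are NOT isomorphic.

Degrees in G1: deg(0)=5, deg(1)=6, deg(2)=5, deg(3)=4, deg(4)=4, deg(5)=3, deg(6)=5, deg(7)=6, deg(8)=2.
Sorted degree sequence of G1: [6, 6, 5, 5, 5, 4, 4, 3, 2].
Degrees in G2: deg(0)=4, deg(1)=5, deg(2)=3, deg(3)=2, deg(4)=4, deg(5)=4, deg(6)=3, deg(7)=2, deg(8)=3.
Sorted degree sequence of G2: [5, 4, 4, 4, 3, 3, 3, 2, 2].
The (sorted) degree sequence is an isomorphism invariant, so since G1 and G2 have different degree sequences they cannot be isomorphic.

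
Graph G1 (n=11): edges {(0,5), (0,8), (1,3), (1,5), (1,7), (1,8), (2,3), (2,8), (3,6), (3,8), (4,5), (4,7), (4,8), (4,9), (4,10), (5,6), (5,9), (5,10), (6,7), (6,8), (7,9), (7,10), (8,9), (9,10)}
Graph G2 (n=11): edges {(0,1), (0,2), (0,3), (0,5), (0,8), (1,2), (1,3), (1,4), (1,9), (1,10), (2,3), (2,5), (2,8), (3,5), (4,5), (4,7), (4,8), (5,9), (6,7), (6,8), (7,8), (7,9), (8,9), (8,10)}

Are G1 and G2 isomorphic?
Yes, isomorphic

The graphs are isomorphic.
One valid mapping φ: V(G1) → V(G2): 0→10, 1→9, 2→6, 3→7, 4→0, 5→1, 6→4, 7→5, 8→8, 9→2, 10→3

Verify φ preserves adjacency — for each edge of G1, its image is an edge of G2:
  (0,5) → (φ(0),φ(5)) = (1,10) ∈ E(G2) ✓
  (0,8) → (φ(0),φ(8)) = (8,10) ∈ E(G2) ✓
  (1,3) → (φ(1),φ(3)) = (7,9) ∈ E(G2) ✓
  (1,5) → (φ(1),φ(5)) = (1,9) ∈ E(G2) ✓
  (1,7) → (φ(1),φ(7)) = (5,9) ∈ E(G2) ✓
  (1,8) → (φ(1),φ(8)) = (8,9) ∈ E(G2) ✓
  (2,3) → (φ(2),φ(3)) = (6,7) ∈ E(G2) ✓
  (2,8) → (φ(2),φ(8)) = (6,8) ∈ E(G2) ✓
  (3,6) → (φ(3),φ(6)) = (4,7) ∈ E(G2) ✓
  (3,8) → (φ(3),φ(8)) = (7,8) ∈ E(G2) ✓
  (4,5) → (φ(4),φ(5)) = (0,1) ∈ E(G2) ✓
  (4,7) → (φ(4),φ(7)) = (0,5) ∈ E(G2) ✓
  (4,8) → (φ(4),φ(8)) = (0,8) ∈ E(G2) ✓
  (4,9) → (φ(4),φ(9)) = (0,2) ∈ E(G2) ✓
  (4,10) → (φ(4),φ(10)) = (0,3) ∈ E(G2) ✓
  (5,6) → (φ(5),φ(6)) = (1,4) ∈ E(G2) ✓
  (5,9) → (φ(5),φ(9)) = (1,2) ∈ E(G2) ✓
  (5,10) → (φ(5),φ(10)) = (1,3) ∈ E(G2) ✓
  (6,7) → (φ(6),φ(7)) = (4,5) ∈ E(G2) ✓
  (6,8) → (φ(6),φ(8)) = (4,8) ∈ E(G2) ✓
  (7,9) → (φ(7),φ(9)) = (2,5) ∈ E(G2) ✓
  (7,10) → (φ(7),φ(10)) = (3,5) ∈ E(G2) ✓
  (8,9) → (φ(8),φ(9)) = (2,8) ∈ E(G2) ✓
  (9,10) → (φ(9),φ(10)) = (2,3) ∈ E(G2) ✓
All 24 edges of G1 map to edges of G2, and |E(G1)| = |E(G2)| = 24, so φ is a bijection on edges as well as vertices. Hence G1 ≅ G2.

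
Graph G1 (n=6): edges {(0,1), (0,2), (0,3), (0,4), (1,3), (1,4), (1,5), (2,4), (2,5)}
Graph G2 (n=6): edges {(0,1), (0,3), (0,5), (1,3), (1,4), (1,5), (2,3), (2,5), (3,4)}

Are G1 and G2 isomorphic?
Yes, isomorphic

The graphs are isomorphic.
One valid mapping φ: V(G1) → V(G2): 0→1, 1→3, 2→5, 3→4, 4→0, 5→2

Verify φ preserves adjacency — for each edge of G1, its image is an edge of G2:
  (0,1) → (φ(0),φ(1)) = (1,3) ∈ E(G2) ✓
  (0,2) → (φ(0),φ(2)) = (1,5) ∈ E(G2) ✓
  (0,3) → (φ(0),φ(3)) = (1,4) ∈ E(G2) ✓
  (0,4) → (φ(0),φ(4)) = (0,1) ∈ E(G2) ✓
  (1,3) → (φ(1),φ(3)) = (3,4) ∈ E(G2) ✓
  (1,4) → (φ(1),φ(4)) = (0,3) ∈ E(G2) ✓
  (1,5) → (φ(1),φ(5)) = (2,3) ∈ E(G2) ✓
  (2,4) → (φ(2),φ(4)) = (0,5) ∈ E(G2) ✓
  (2,5) → (φ(2),φ(5)) = (2,5) ∈ E(G2) ✓
All 9 edges of G1 map to edges of G2, and |E(G1)| = |E(G2)| = 9, so φ is a bijection on edges as well as vertices. Hence G1 ≅ G2.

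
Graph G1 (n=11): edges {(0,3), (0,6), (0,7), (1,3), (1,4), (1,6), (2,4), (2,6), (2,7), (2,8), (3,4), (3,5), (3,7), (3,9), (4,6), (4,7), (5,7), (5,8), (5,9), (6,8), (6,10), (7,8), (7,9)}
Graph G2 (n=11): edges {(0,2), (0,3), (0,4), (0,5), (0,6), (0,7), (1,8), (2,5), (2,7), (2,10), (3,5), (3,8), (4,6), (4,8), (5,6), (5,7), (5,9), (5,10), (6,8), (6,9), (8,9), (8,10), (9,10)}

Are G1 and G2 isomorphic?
Yes, isomorphic

The graphs are isomorphic.
One valid mapping φ: V(G1) → V(G2): 0→3, 1→4, 2→9, 3→0, 4→6, 5→2, 6→8, 7→5, 8→10, 9→7, 10→1

Verify φ preserves adjacency — for each edge of G1, its image is an edge of G2:
  (0,3) → (φ(0),φ(3)) = (0,3) ∈ E(G2) ✓
  (0,6) → (φ(0),φ(6)) = (3,8) ∈ E(G2) ✓
  (0,7) → (φ(0),φ(7)) = (3,5) ∈ E(G2) ✓
  (1,3) → (φ(1),φ(3)) = (0,4) ∈ E(G2) ✓
  (1,4) → (φ(1),φ(4)) = (4,6) ∈ E(G2) ✓
  (1,6) → (φ(1),φ(6)) = (4,8) ∈ E(G2) ✓
  (2,4) → (φ(2),φ(4)) = (6,9) ∈ E(G2) ✓
  (2,6) → (φ(2),φ(6)) = (8,9) ∈ E(G2) ✓
  (2,7) → (φ(2),φ(7)) = (5,9) ∈ E(G2) ✓
  (2,8) → (φ(2),φ(8)) = (9,10) ∈ E(G2) ✓
  (3,4) → (φ(3),φ(4)) = (0,6) ∈ E(G2) ✓
  (3,5) → (φ(3),φ(5)) = (0,2) ∈ E(G2) ✓
  (3,7) → (φ(3),φ(7)) = (0,5) ∈ E(G2) ✓
  (3,9) → (φ(3),φ(9)) = (0,7) ∈ E(G2) ✓
  (4,6) → (φ(4),φ(6)) = (6,8) ∈ E(G2) ✓
  (4,7) → (φ(4),φ(7)) = (5,6) ∈ E(G2) ✓
  (5,7) → (φ(5),φ(7)) = (2,5) ∈ E(G2) ✓
  (5,8) → (φ(5),φ(8)) = (2,10) ∈ E(G2) ✓
  (5,9) → (φ(5),φ(9)) = (2,7) ∈ E(G2) ✓
  (6,8) → (φ(6),φ(8)) = (8,10) ∈ E(G2) ✓
  (6,10) → (φ(6),φ(10)) = (1,8) ∈ E(G2) ✓
  (7,8) → (φ(7),φ(8)) = (5,10) ∈ E(G2) ✓
  (7,9) → (φ(7),φ(9)) = (5,7) ∈ E(G2) ✓
All 23 edges of G1 map to edges of G2, and |E(G1)| = |E(G2)| = 23, so φ is a bijection on edges as well as vertices. Hence G1 ≅ G2.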